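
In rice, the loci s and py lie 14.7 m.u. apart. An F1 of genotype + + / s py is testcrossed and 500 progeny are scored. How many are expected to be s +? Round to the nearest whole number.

37

A map distance of 14.7 m.u. corresponds to a recombination frequency of 0.147.
The F1 is + + / s py, so s + is a recombinant gamete class with expected frequency r/2 = 0.147/2 = 0.0735.
Expected number = 0.0735 × 500 = 36.75 ≈ 37.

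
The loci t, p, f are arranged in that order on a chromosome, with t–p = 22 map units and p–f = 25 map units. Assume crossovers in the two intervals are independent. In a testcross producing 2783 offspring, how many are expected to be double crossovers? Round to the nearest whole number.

Map distances give recombination frequencies of 0.220 and 0.250 for the two intervals.
With no interference, expected double-crossover frequency = 0.220 × 0.250 = 0.05500.
Expected number = 0.05500 × 2783 = 153.06 ≈ 153.

153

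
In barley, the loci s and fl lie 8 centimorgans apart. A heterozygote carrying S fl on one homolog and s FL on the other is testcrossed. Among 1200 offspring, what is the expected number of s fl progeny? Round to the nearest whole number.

48

A map distance of 8 centimorgans corresponds to a recombination frequency of 0.080.
The F1 is S fl / s FL, so s fl is a recombinant gamete class with expected frequency r/2 = 0.080/2 = 0.0400.
Expected number = 0.0400 × 1200 = 48.00 ≈ 48.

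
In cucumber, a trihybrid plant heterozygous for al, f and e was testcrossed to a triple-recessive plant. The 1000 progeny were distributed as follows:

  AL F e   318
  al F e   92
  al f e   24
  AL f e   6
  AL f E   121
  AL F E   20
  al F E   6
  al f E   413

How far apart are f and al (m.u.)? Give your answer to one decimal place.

The two most frequent reciprocal classes, AL F e and al f E, are the parental types, so the F1 was AL F e / al f E.
The two rarest classes, AL f e and al F E, are the double crossovers. Comparing them with the parentals, only the f allele has switched, so f is the middle locus and the order is e – f – al.
Crossovers in the f–al interval produce the single-crossover classes al F e and AL f E (92 + 121 = 213) plus the double crossovers (12).
RF(f–al) = (213 + 12) / 1000 = 225/1000 = 0.2250 → 22.5 m.u.

22.5 m.u.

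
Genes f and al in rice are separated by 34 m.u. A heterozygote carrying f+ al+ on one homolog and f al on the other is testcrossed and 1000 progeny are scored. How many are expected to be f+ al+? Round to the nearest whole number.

330

A map distance of 34 m.u. corresponds to a recombination frequency of 0.340.
The F1 is f+ al+ / f al, so f+ al+ is a parental gamete class with expected frequency (1 − r)/2 = 0.660/2 = 0.3300.
Expected number = 0.3300 × 1000 = 330.00 ≈ 330.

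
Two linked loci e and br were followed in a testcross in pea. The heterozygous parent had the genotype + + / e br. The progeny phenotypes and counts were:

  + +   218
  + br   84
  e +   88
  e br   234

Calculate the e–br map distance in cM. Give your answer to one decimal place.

27.6 cM

The recombinant classes are + br and e +: 84 + 88 = 172.
Recombination frequency = 172/624 = 0.2756 ≈ 27.6%, i.e. 27.6 cM.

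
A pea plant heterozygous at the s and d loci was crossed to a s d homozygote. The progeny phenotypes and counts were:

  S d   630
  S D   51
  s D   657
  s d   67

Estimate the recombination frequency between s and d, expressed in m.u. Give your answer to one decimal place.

8.4 m.u.

The two most frequent classes, S d (630) and s D (657), are the parental types, so the F1 was S d / s D.
The recombinant classes are S D and s d: 51 + 67 = 118.
Recombination frequency = 118/1405 = 0.0840 ≈ 8.4%, i.e. 8.4 m.u.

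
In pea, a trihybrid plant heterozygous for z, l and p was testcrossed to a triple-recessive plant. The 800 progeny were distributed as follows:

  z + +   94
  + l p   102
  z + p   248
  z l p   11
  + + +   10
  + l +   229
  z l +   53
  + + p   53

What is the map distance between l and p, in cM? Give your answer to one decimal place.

The two most frequent reciprocal classes, z + p and + l +, are the parental types, so the F1 was z + p / + l +.
The two rarest classes, z l p and + + +, are the double crossovers. Comparing them with the parentals, only the l allele has switched, so l is the middle locus and the order is p – l – z.
Crossovers in the p–l interval produce the single-crossover classes z + + and + l p (94 + 102 = 196) plus the double crossovers (21).
RF(p–l) = (196 + 21) / 800 = 217/800 = 0.2712 → 27.1 cM.

27.1 cM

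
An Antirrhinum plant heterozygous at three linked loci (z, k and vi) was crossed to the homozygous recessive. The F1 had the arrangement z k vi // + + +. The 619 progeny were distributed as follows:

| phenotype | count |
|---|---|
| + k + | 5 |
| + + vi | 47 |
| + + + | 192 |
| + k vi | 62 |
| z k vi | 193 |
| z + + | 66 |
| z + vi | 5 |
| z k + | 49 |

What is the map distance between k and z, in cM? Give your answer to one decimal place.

The two rarest classes, z + vi and + k +, are the double crossovers. Comparing them with the parentals, only the k allele has switched, so k is the middle locus and the order is vi – k – z.
Crossovers in the k–z interval produce the single-crossover classes + k vi and z + + (62 + 66 = 128) plus the double crossovers (10).
RF(k–z) = (128 + 10) / 619 = 138/619 = 0.2229 → 22.3 cM.

22.3 cM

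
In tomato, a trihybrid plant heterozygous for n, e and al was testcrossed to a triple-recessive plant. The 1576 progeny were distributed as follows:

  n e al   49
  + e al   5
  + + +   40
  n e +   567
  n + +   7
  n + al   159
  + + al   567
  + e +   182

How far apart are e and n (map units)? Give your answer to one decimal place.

22.4 map units

The two most frequent reciprocal classes, + + al and n e +, are the parental types, so the F1 was + + al / n e +.
The two rarest classes, + e al and n + +, are the double crossovers. Comparing them with the parentals, only the e allele has switched, so e is the middle locus and the order is al – e – n.
Crossovers in the e–n interval produce the single-crossover classes n + al and + e + (159 + 182 = 341) plus the double crossovers (12).
RF(e–n) = (341 + 12) / 1576 = 353/1576 = 0.2240 → 22.4 map units.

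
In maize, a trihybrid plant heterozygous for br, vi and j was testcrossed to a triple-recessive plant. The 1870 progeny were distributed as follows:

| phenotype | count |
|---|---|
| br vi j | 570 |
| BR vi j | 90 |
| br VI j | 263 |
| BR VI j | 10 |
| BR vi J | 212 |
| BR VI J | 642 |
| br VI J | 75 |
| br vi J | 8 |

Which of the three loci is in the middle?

The two most frequent reciprocal classes, br vi j and BR VI J, are the parental types, so the F1 was br vi j / BR VI J.
The two rarest classes, br vi J and BR VI j, are the double crossovers. Comparing them with the parentals, only the j allele has switched, so j is the middle locus and the order is br – j – vi.

j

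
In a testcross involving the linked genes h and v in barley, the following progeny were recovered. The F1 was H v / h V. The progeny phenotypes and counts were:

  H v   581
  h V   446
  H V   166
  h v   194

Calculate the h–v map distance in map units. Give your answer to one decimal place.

26.0 map units

The recombinant classes are H V and h v: 166 + 194 = 360.
Recombination frequency = 360/1387 = 0.2596 ≈ 26.0%, i.e. 26.0 map units.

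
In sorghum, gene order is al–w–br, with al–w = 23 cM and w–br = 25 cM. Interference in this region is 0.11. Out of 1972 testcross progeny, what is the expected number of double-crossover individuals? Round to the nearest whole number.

101

Map distances give recombination frequencies of 0.230 and 0.250 for the two intervals.
With interference 0.11 (so coincidence = 0.89), expected double-crossover frequency = 0.230 × 0.250 × 0.89 = 0.05118.
Expected number = 0.05118 × 1972 = 100.92 ≈ 101.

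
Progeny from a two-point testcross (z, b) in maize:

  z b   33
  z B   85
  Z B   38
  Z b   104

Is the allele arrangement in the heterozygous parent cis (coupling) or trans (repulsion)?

trans

The two most frequent classes are Z b (104) and z B (85); these are the parental (non-recombinant) types.
So the F1 carried Z b on one chromosome and z B on the other — the recessive alleles are on opposite chromosomes (trans / repulsion).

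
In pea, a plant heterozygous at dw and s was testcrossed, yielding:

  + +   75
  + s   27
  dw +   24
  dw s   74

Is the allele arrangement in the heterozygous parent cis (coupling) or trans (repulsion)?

The two most frequent classes are + + (75) and dw s (74); these are the parental (non-recombinant) types.
So the F1 carried + + on one chromosome and dw s on the other — the recessive alleles are on the same chromosome (cis / coupling).

cis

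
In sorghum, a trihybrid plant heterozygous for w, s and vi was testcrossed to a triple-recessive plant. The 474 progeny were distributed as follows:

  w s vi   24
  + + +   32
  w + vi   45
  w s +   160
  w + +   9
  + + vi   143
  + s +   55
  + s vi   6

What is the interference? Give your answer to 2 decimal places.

The two most frequent reciprocal classes, w s + and + + vi, are the parental types, so the F1 was w s + / + + vi.
The two rarest classes, w + + and + s vi, are the double crossovers. Comparing them with the parentals, only the s allele has switched, so s is the middle locus and the order is w – s – vi.
w–s: (100 + 15)/474 = 0.2426; s–vi: (56 + 15)/474 = 0.1498.
Expected DCO frequency = 0.2426 × 0.1498 ≈ 0.03634; observed = 15/474 ≈ 0.03165.
Coefficient of coincidence = 0.03165/0.03634 ≈ 0.87; interference = 1 − 0.87 = 0.13.

0.13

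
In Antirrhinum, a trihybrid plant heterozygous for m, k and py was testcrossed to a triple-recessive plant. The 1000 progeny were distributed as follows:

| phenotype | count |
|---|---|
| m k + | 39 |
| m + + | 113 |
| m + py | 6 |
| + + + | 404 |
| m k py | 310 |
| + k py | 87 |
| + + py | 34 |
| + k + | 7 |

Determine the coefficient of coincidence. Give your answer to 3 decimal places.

The two most frequent reciprocal classes, + + + and m k py, are the parental types, so the F1 was + + + / m k py.
The two rarest classes, + k + and m + py, are the double crossovers. Comparing them with the parentals, only the k allele has switched, so k is the middle locus and the order is m – k – py.
m–k: (200 + 13)/1000 = 0.2130; k–py: (73 + 13)/1000 = 0.0860.
Expected DCO frequency = 0.2130 × 0.0860 ≈ 0.01832; observed = 13/1000 ≈ 0.01300.
Coefficient of coincidence = 0.01300/0.01832 ≈ 0.710.

0.710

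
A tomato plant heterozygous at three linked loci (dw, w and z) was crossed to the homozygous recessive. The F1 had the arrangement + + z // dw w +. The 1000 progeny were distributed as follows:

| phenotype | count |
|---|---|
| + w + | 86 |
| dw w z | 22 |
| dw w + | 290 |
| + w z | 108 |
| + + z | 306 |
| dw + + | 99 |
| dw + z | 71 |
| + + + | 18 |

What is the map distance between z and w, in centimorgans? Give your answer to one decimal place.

24.7 centimorgans

The two rarest classes, + + + and dw w z, are the double crossovers. Comparing them with the parentals, only the z allele has switched, so z is the middle locus and the order is dw – z – w.
Crossovers in the z–w interval produce the single-crossover classes + w z and dw + + (108 + 99 = 207) plus the double crossovers (40).
RF(z–w) = (207 + 40) / 1000 = 247/1000 = 0.2470 → 24.7 centimorgans.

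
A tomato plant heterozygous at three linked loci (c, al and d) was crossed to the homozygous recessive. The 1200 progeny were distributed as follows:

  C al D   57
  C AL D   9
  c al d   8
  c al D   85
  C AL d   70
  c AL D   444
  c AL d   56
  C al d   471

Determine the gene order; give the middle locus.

The two most frequent reciprocal classes, c AL D and C al d, are the parental types, so the F1 was c AL D / C al d.
The two rarest classes, C AL D and c al d, are the double crossovers. Comparing them with the parentals, only the c allele has switched, so c is the middle locus and the order is al – c – d.

c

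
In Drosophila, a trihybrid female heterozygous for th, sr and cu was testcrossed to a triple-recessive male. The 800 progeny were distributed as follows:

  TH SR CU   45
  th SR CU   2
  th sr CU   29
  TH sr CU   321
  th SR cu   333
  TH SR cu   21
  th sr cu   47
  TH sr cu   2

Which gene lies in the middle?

The two most frequent reciprocal classes, th SR cu and TH sr CU, are the parental types, so the F1 was th SR cu / TH sr CU.
The two rarest classes, th SR CU and TH sr cu, are the double crossovers. Comparing them with the parentals, only the cu allele has switched, so cu is the middle locus and the order is sr – cu – th.

cu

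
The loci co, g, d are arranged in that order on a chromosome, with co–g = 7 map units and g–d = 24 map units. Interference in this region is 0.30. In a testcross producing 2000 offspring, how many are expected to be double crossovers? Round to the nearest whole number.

Map distances give recombination frequencies of 0.070 and 0.240 for the two intervals.
With interference 0.30 (so coincidence = 0.70), expected double-crossover frequency = 0.070 × 0.240 × 0.70 = 0.01176.
Expected number = 0.01176 × 2000 = 23.52 ≈ 24.

24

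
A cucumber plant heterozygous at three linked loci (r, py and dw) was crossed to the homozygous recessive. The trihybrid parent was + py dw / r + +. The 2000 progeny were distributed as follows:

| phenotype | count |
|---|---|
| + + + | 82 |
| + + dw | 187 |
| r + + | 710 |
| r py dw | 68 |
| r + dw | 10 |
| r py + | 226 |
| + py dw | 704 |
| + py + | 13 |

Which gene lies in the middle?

The two rarest classes, + py + and r + dw, are the double crossovers. Comparing them with the parentals, only the dw allele has switched, so dw is the middle locus and the order is r – dw – py.

dw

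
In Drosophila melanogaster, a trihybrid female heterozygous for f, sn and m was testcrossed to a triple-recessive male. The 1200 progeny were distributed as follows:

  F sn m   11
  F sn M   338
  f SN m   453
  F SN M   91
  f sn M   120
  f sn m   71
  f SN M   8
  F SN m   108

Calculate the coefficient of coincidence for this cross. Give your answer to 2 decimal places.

0.51

The two most frequent reciprocal classes, f SN m and F sn M, are the parental types, so the F1 was f SN m / F sn M.
The two rarest classes, f SN M and F sn m, are the double crossovers. Comparing them with the parentals, only the m allele has switched, so m is the middle locus and the order is f – m – sn.
f–m: (228 + 19)/1200 = 0.2058; m–sn: (162 + 19)/1200 = 0.1508.
Expected DCO frequency = 0.2058 × 0.1508 ≈ 0.03103; observed = 19/1200 ≈ 0.01583.
Coefficient of coincidence = 0.01583/0.03103 ≈ 0.51.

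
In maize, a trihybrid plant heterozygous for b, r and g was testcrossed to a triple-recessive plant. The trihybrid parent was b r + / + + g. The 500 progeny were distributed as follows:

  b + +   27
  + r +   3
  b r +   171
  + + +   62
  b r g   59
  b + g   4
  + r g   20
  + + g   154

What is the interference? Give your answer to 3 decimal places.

0.494

The two rarest classes, + r + and b + g, are the double crossovers. Comparing them with the parentals, only the b allele has switched, so b is the middle locus and the order is g – b – r.
g–b: (121 + 7)/500 = 0.2560; b–r: (47 + 7)/500 = 0.1080.
Expected DCO frequency = 0.2560 × 0.1080 ≈ 0.02765; observed = 7/500 ≈ 0.01400.
Coefficient of coincidence = 0.01400/0.02765 ≈ 0.506; interference = 1 − 0.506 = 0.494.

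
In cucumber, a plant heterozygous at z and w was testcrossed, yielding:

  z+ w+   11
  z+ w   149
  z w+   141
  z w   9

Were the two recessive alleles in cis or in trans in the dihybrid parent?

The two most frequent classes are z+ w (149) and z w+ (141); these are the parental (non-recombinant) types.
So the F1 carried z+ w on one chromosome and z w+ on the other — the recessive alleles are on opposite chromosomes (trans / repulsion).

trans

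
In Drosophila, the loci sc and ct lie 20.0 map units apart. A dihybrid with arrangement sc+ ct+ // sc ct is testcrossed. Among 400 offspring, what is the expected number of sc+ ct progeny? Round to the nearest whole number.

A map distance of 20.0 map units corresponds to a recombination frequency of 0.200.
The F1 is sc+ ct+ / sc ct, so sc+ ct is a recombinant gamete class with expected frequency r/2 = 0.200/2 = 0.1000.
Expected number = 0.1000 × 400 = 40.00 ≈ 40.

40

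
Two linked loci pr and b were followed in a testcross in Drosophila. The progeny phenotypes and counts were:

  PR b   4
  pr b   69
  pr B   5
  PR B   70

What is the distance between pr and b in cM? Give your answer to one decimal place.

The two most frequent classes, PR B (70) and pr b (69), are the parental types, so the F1 was PR B / pr b.
The recombinant classes are PR b and pr B: 4 + 5 = 9.
Recombination frequency = 9/148 = 0.0608 ≈ 6.1%, i.e. 6.1 cM.

6.1 cM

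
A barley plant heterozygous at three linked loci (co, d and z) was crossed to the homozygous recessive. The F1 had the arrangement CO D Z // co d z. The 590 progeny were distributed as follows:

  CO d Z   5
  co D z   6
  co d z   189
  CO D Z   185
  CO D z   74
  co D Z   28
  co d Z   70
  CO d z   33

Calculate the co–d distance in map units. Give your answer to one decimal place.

12.2 map units

The two rarest classes, CO d Z and co D z, are the double crossovers. Comparing them with the parentals, only the d allele has switched, so d is the middle locus and the order is z – d – co.
Crossovers in the d–co interval produce the single-crossover classes co D Z and CO d z (28 + 33 = 61) plus the double crossovers (11).
RF(d–co) = (61 + 11) / 590 = 72/590 = 0.1220 → 12.2 map units.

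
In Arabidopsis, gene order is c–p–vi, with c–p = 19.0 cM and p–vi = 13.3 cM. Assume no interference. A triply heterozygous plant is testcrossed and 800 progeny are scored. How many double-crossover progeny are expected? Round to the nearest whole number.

20

Map distances give recombination frequencies of 0.190 and 0.133 for the two intervals.
With no interference, expected double-crossover frequency = 0.190 × 0.133 = 0.02527.
Expected number = 0.02527 × 800 = 20.22 ≈ 20.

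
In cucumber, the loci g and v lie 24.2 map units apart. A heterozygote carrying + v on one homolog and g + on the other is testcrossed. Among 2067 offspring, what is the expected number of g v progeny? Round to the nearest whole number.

250

A map distance of 24.2 map units corresponds to a recombination frequency of 0.242.
The F1 is + v / g +, so g v is a recombinant gamete class with expected frequency r/2 = 0.242/2 = 0.1210.
Expected number = 0.1210 × 2067 = 250.11 ≈ 250.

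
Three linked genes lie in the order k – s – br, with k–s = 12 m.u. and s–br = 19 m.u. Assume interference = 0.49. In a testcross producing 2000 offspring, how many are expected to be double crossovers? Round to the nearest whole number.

Map distances give recombination frequencies of 0.120 and 0.190 for the two intervals.
With interference 0.49 (so coincidence = 0.51), expected double-crossover frequency = 0.120 × 0.190 × 0.51 = 0.01163.
Expected number = 0.01163 × 2000 = 23.26 ≈ 23.

23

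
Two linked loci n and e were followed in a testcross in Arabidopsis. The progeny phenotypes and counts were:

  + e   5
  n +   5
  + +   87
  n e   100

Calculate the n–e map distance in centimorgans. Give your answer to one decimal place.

The two most frequent classes, + + (87) and n e (100), are the parental types, so the F1 was + + / n e.
The recombinant classes are + e and n +: 5 + 5 = 10.
Recombination frequency = 10/197 = 0.0508 ≈ 5.1%, i.e. 5.1 centimorgans.

5.1 centimorgans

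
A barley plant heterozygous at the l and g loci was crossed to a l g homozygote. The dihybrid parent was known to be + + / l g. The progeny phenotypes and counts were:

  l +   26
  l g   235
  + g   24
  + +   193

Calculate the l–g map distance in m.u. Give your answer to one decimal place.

10.5 m.u.

The recombinant classes are + g and l +: 24 + 26 = 50.
Recombination frequency = 50/478 = 0.1046 ≈ 10.5%, i.e. 10.5 m.u.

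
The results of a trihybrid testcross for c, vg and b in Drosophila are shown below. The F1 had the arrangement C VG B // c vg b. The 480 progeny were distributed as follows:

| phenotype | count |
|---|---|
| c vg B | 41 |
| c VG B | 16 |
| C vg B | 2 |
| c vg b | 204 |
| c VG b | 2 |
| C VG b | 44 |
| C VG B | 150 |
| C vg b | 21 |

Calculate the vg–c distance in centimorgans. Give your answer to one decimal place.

The two rarest classes, C vg B and c VG b, are the double crossovers. Comparing them with the parentals, only the vg allele has switched, so vg is the middle locus and the order is c – vg – b.
Crossovers in the c–vg interval produce the single-crossover classes c VG B and C vg b (16 + 21 = 37) plus the double crossovers (4).
RF(c–vg) = (37 + 4) / 480 = 41/480 = 0.0854 → 8.5 centimorgans.

8.5 centimorgans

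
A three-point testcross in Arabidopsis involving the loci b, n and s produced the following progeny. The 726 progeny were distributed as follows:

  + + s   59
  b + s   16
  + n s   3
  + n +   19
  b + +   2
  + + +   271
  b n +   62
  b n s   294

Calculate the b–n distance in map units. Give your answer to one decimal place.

The two most frequent reciprocal classes, b n s and + + +, are the parental types, so the F1 was b n s / + + +.
The two rarest classes, + n s and b + +, are the double crossovers. Comparing them with the parentals, only the b allele has switched, so b is the middle locus and the order is s – b – n.
Crossovers in the b–n interval produce the single-crossover classes b + s and + n + (16 + 19 = 35) plus the double crossovers (5).
RF(b–n) = (35 + 5) / 726 = 40/726 = 0.0551 → 5.5 map units.

5.5 map units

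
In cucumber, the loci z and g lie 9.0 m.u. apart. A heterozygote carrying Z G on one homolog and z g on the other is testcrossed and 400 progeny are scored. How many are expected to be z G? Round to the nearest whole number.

18

A map distance of 9.0 m.u. corresponds to a recombination frequency of 0.090.
The F1 is Z G / z g, so z G is a recombinant gamete class with expected frequency r/2 = 0.090/2 = 0.0450.
Expected number = 0.0450 × 400 = 18.00 ≈ 18.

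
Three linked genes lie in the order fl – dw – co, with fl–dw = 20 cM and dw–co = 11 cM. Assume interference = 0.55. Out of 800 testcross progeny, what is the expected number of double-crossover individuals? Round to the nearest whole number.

Map distances give recombination frequencies of 0.200 and 0.110 for the two intervals.
With interference 0.55 (so coincidence = 0.45), expected double-crossover frequency = 0.200 × 0.110 × 0.45 = 0.00990.
Expected number = 0.00990 × 800 = 7.92 ≈ 8.

8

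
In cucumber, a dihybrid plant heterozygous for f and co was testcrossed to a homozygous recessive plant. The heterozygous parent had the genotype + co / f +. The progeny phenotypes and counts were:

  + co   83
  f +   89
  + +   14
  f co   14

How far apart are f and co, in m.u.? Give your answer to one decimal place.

14.0 m.u.

The recombinant classes are + + and f co: 14 + 14 = 28.
Recombination frequency = 28/200 = 0.1400 ≈ 14.0%, i.e. 14.0 m.u.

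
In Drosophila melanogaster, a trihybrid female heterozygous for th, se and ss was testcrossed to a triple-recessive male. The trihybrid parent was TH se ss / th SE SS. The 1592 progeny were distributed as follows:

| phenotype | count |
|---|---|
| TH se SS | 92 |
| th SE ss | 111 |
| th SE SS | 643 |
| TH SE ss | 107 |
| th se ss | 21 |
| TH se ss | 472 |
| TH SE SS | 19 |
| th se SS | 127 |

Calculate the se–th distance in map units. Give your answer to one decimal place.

17.2 map units

The two rarest classes, th se ss and TH SE SS, are the double crossovers. Comparing them with the parentals, only the th allele has switched, so th is the middle locus and the order is ss – th – se.
Crossovers in the th–se interval produce the single-crossover classes TH SE ss and th se SS (107 + 127 = 234) plus the double crossovers (40).
RF(th–se) = (234 + 40) / 1592 = 274/1592 = 0.1721 → 17.2 map units.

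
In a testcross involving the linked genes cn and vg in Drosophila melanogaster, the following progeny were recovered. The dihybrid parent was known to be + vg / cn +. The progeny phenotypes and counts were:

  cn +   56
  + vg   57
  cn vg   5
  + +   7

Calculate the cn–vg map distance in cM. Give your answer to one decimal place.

9.6 cM

The recombinant classes are + + and cn vg: 7 + 5 = 12.
Recombination frequency = 12/125 = 0.0960 ≈ 9.6%, i.e. 9.6 cM.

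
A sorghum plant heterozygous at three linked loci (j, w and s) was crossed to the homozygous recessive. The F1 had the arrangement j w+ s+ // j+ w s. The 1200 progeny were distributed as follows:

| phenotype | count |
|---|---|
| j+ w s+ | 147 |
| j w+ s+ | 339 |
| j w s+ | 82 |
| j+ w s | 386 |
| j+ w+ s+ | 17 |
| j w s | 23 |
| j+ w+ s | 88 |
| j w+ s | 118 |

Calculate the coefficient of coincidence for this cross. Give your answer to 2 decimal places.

The two rarest classes, j+ w+ s+ and j w s, are the double crossovers. Comparing them with the parentals, only the j allele has switched, so j is the middle locus and the order is w – j – s.
w–j: (170 + 40)/1200 = 0.1750; j–s: (265 + 40)/1200 = 0.2542.
Expected DCO frequency = 0.1750 × 0.2542 ≈ 0.04448; observed = 40/1200 ≈ 0.03333.
Coefficient of coincidence = 0.03333/0.04448 ≈ 0.75.

0.75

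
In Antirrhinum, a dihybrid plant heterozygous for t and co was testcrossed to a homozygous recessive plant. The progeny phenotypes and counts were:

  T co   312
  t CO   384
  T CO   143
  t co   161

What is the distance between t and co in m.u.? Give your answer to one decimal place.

30.4 m.u.

The two most frequent classes, T co (312) and t CO (384), are the parental types, so the F1 was T co / t CO.
The recombinant classes are T CO and t co: 143 + 161 = 304.
Recombination frequency = 304/1000 = 0.3040 ≈ 30.4%, i.e. 30.4 m.u.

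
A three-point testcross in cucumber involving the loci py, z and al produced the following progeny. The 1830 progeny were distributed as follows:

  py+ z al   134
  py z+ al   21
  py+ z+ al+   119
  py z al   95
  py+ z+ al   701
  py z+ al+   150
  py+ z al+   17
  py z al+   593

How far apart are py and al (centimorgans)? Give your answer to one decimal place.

The two most frequent reciprocal classes, py+ z+ al and py z al+, are the parental types, so the F1 was py+ z+ al / py z al+.
The two rarest classes, py z+ al and py+ z al+, are the double crossovers. Comparing them with the parentals, only the py allele has switched, so py is the middle locus and the order is z – py – al.
Crossovers in the py–al interval produce the single-crossover classes py+ z+ al+ and py z al (119 + 95 = 214) plus the double crossovers (38).
RF(py–al) = (214 + 38) / 1830 = 252/1830 = 0.1377 → 13.8 centimorgans.

13.8 centimorgans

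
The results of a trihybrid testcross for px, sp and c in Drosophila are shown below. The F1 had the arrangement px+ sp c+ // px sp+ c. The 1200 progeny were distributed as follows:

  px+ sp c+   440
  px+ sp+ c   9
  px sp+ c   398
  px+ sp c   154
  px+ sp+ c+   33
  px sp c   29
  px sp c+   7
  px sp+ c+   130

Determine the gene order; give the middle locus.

The two rarest classes, px sp c+ and px+ sp+ c, are the double crossovers. Comparing them with the parentals, only the px allele has switched, so px is the middle locus and the order is sp – px – c.

px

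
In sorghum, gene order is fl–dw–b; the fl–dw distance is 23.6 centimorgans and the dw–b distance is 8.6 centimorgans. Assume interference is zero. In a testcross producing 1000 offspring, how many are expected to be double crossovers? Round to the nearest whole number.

Map distances give recombination frequencies of 0.236 and 0.086 for the two intervals.
With no interference, expected double-crossover frequency = 0.236 × 0.086 = 0.02030.
Expected number = 0.02030 × 1000 = 20.30 ≈ 20.

20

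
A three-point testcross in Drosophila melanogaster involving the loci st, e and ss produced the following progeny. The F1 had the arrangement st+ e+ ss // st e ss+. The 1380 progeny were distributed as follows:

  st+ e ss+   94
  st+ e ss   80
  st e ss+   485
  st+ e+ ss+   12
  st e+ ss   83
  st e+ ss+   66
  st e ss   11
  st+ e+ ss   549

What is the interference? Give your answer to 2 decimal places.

0.06

The two rarest classes, st+ e+ ss+ and st e ss, are the double crossovers. Comparing them with the parentals, only the ss allele has switched, so ss is the middle locus and the order is st – ss – e.
st–ss: (177 + 23)/1380 = 0.1449; ss–e: (146 + 23)/1380 = 0.1225.
Expected DCO frequency = 0.1449 × 0.1225 ≈ 0.01775; observed = 23/1380 ≈ 0.01667.
Coefficient of coincidence = 0.01667/0.01775 ≈ 0.94; interference = 1 − 0.94 = 0.06.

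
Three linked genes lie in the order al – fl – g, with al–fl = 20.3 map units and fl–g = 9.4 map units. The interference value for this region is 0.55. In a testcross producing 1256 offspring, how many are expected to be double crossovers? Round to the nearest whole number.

11

Map distances give recombination frequencies of 0.203 and 0.094 for the two intervals.
With interference 0.55 (so coincidence = 0.45), expected double-crossover frequency = 0.203 × 0.094 × 0.45 = 0.00859.
Expected number = 0.00859 × 1256 = 10.79 ≈ 11.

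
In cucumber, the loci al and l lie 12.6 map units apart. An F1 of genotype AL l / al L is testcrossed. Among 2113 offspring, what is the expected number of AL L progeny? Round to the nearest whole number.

133

A map distance of 12.6 map units corresponds to a recombination frequency of 0.126.
The F1 is AL l / al L, so AL L is a recombinant gamete class with expected frequency r/2 = 0.126/2 = 0.0630.
Expected number = 0.0630 × 2113 = 133.12 ≈ 133.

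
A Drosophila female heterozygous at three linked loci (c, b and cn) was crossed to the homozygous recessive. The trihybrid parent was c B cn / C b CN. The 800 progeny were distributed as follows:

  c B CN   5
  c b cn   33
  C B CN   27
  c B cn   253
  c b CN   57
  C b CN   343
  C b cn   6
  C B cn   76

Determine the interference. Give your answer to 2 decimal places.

The two rarest classes, c B CN and C b cn, are the double crossovers. Comparing them with the parentals, only the cn allele has switched, so cn is the middle locus and the order is c – cn – b.
c–cn: (133 + 11)/800 = 0.1800; cn–b: (60 + 11)/800 = 0.0887.
Expected DCO frequency = 0.1800 × 0.0887 ≈ 0.01597; observed = 11/800 ≈ 0.01375.
Coefficient of coincidence = 0.01375/0.01597 ≈ 0.86; interference = 1 − 0.86 = 0.14.

0.14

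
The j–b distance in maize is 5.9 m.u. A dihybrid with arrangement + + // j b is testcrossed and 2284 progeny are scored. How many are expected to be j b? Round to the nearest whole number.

1075

A map distance of 5.9 m.u. corresponds to a recombination frequency of 0.059.
The F1 is + + / j b, so j b is a parental gamete class with expected frequency (1 − r)/2 = 0.941/2 = 0.4705.
Expected number = 0.4705 × 2284 = 1074.62 ≈ 1075.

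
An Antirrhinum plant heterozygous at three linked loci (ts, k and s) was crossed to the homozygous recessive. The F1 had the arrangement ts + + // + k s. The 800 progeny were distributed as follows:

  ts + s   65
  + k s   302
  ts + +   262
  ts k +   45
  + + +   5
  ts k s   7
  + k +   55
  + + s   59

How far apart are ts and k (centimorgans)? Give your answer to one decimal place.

14.5 centimorgans

The two rarest classes, + + + and ts k s, are the double crossovers. Comparing them with the parentals, only the ts allele has switched, so ts is the middle locus and the order is k – ts – s.
Crossovers in the k–ts interval produce the single-crossover classes ts k + and + + s (45 + 59 = 104) plus the double crossovers (12).
RF(k–ts) = (104 + 12) / 800 = 116/800 = 0.1450 → 14.5 centimorgans.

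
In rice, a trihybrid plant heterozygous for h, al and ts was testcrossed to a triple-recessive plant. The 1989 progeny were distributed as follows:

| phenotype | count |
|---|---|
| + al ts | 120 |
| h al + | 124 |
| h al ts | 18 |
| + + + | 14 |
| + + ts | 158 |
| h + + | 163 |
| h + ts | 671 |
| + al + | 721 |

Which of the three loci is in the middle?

The two most frequent reciprocal classes, + al + and h + ts, are the parental types, so the F1 was + al + / h + ts.
The two rarest classes, + + + and h al ts, are the double crossovers. Comparing them with the parentals, only the al allele has switched, so al is the middle locus and the order is h – al – ts.

al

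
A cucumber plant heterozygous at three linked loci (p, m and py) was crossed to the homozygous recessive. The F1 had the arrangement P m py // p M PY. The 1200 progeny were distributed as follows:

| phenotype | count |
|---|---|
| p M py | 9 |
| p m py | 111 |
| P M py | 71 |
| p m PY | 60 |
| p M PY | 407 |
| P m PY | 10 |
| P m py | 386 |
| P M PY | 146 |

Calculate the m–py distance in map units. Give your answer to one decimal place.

12.5 map units

The two rarest classes, P m PY and p M py, are the double crossovers. Comparing them with the parentals, only the py allele has switched, so py is the middle locus and the order is p – py – m.
Crossovers in the py–m interval produce the single-crossover classes P M py and p m PY (71 + 60 = 131) plus the double crossovers (19).
RF(py–m) = (131 + 19) / 1200 = 150/1200 = 0.1250 → 12.5 map units.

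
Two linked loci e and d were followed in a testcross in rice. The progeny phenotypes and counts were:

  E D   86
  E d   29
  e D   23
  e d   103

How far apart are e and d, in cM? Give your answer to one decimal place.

21.6 cM

The two most frequent classes, E D (86) and e d (103), are the parental types, so the F1 was E D / e d.
The recombinant classes are E d and e D: 29 + 23 = 52.
Recombination frequency = 52/241 = 0.2158 ≈ 21.6%, i.e. 21.6 cM.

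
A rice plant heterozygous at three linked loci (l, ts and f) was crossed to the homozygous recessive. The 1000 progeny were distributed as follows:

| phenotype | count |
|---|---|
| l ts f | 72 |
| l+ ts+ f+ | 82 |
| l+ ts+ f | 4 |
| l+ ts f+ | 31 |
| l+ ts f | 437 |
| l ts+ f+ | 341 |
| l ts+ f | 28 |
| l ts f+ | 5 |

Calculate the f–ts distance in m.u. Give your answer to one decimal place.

The two most frequent reciprocal classes, l+ ts f and l ts+ f+, are the parental types, so the F1 was l+ ts f / l ts+ f+.
The two rarest classes, l+ ts+ f and l ts f+, are the double crossovers. Comparing them with the parentals, only the ts allele has switched, so ts is the middle locus and the order is l – ts – f.
Crossovers in the ts–f interval produce the single-crossover classes l+ ts f+ and l ts+ f (31 + 28 = 59) plus the double crossovers (9).
RF(ts–f) = (59 + 9) / 1000 = 68/1000 = 0.0680 → 6.8 m.u.

6.8 m.u.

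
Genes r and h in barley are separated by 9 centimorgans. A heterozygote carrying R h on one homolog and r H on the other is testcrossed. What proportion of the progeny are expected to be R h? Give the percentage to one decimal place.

A map distance of 9 centimorgans corresponds to a recombination frequency of 0.090.
The F1 is R h / r H, so R h is a parental gamete class with expected frequency (1 − r)/2 = 0.910/2 = 0.4550.
That is 0.4550 = 45.5% of the progeny.

45.5%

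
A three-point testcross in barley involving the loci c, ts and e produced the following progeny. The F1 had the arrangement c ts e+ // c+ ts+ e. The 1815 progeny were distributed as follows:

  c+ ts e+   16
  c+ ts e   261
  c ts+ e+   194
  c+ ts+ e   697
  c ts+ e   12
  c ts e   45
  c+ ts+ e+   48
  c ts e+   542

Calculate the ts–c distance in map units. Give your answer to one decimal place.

The two rarest classes, c+ ts e+ and c ts+ e, are the double crossovers. Comparing them with the parentals, only the c allele has switched, so c is the middle locus and the order is ts – c – e.
Crossovers in the ts–c interval produce the single-crossover classes c ts+ e+ and c+ ts e (194 + 261 = 455) plus the double crossovers (28).
RF(ts–c) = (455 + 28) / 1815 = 483/1815 = 0.2661 → 26.6 map units.

26.6 map units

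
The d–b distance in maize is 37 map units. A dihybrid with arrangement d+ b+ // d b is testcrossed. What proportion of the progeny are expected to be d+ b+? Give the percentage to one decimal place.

31.5%

A map distance of 37 map units corresponds to a recombination frequency of 0.370.
The F1 is d+ b+ / d b, so d+ b+ is a parental gamete class with expected frequency (1 − r)/2 = 0.630/2 = 0.3150.
That is 0.3150 = 31.5% of the progeny.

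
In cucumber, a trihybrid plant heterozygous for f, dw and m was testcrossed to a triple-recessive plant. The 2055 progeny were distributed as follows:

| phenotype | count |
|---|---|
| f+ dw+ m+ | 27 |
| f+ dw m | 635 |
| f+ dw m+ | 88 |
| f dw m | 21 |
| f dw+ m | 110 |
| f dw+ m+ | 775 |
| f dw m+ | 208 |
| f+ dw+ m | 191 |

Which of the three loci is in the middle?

f

The two most frequent reciprocal classes, f dw+ m+ and f+ dw m, are the parental types, so the F1 was f dw+ m+ / f+ dw m.
The two rarest classes, f+ dw+ m+ and f dw m, are the double crossovers. Comparing them with the parentals, only the f allele has switched, so f is the middle locus and the order is dw – f – m.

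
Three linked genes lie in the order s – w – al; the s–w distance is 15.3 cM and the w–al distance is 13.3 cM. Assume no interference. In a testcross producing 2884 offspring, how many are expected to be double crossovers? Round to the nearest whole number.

59

Map distances give recombination frequencies of 0.153 and 0.133 for the two intervals.
With no interference, expected double-crossover frequency = 0.153 × 0.133 = 0.02035.
Expected number = 0.02035 × 2884 = 58.69 ≈ 59.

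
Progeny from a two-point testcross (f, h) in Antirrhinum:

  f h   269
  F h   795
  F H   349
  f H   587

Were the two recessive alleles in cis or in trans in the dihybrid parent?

trans

The two most frequent classes are F h (795) and f H (587); these are the parental (non-recombinant) types.
So the F1 carried F h on one chromosome and f H on the other — the recessive alleles are on opposite chromosomes (trans / repulsion).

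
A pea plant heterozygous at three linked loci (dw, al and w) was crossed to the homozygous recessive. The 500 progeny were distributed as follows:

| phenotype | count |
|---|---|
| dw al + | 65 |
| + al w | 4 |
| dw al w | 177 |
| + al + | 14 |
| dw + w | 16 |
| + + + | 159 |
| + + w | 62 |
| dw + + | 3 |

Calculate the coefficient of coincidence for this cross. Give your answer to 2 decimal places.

The two most frequent reciprocal classes, + + + and dw al w, are the parental types, so the F1 was + + + / dw al w.
The two rarest classes, dw + + and + al w, are the double crossovers. Comparing them with the parentals, only the dw allele has switched, so dw is the middle locus and the order is w – dw – al.
w–dw: (127 + 7)/500 = 0.2680; dw–al: (30 + 7)/500 = 0.0740.
Expected DCO frequency = 0.2680 × 0.0740 ≈ 0.01983; observed = 7/500 ≈ 0.01400.
Coefficient of coincidence = 0.01400/0.01983 ≈ 0.71.

0.71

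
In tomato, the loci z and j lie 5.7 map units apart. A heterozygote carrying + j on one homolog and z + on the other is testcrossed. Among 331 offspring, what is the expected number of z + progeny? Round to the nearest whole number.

A map distance of 5.7 map units corresponds to a recombination frequency of 0.057.
The F1 is + j / z +, so z + is a parental gamete class with expected frequency (1 − r)/2 = 0.943/2 = 0.4715.
Expected number = 0.4715 × 331 = 156.07 ≈ 156.

156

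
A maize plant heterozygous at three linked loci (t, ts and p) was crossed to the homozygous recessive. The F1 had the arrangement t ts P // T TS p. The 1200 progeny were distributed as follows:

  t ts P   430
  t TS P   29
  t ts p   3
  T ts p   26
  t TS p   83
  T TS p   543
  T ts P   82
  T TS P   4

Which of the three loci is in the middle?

p

The two rarest classes, t ts p and T TS P, are the double crossovers. Comparing them with the parentals, only the p allele has switched, so p is the middle locus and the order is ts – p – t.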